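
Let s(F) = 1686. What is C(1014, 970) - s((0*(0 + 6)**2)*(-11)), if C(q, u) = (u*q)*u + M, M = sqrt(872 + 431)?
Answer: 954070914 + sqrt(1303) ≈ 9.5407e+8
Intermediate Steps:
M = sqrt(1303) ≈ 36.097
C(q, u) = sqrt(1303) + q*u**2 (C(q, u) = (u*q)*u + sqrt(1303) = (q*u)*u + sqrt(1303) = q*u**2 + sqrt(1303) = sqrt(1303) + q*u**2)
C(1014, 970) - s((0*(0 + 6)**2)*(-11)) = (sqrt(1303) + 1014*970**2) - 1*1686 = (sqrt(1303) + 1014*940900) - 1686 = (sqrt(1303) + 954072600) - 1686 = (954072600 + sqrt(1303)) - 1686 = 954070914 + sqrt(1303)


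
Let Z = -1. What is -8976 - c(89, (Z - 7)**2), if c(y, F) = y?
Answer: -9065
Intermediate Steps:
-8976 - c(89, (Z - 7)**2) = -8976 - 1*89 = -8976 - 89 = -9065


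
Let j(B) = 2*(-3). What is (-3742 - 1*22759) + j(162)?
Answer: -26507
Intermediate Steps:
j(B) = -6
(-3742 - 1*22759) + j(162) = (-3742 - 1*22759) - 6 = (-3742 - 22759) - 6 = -26501 - 6 = -26507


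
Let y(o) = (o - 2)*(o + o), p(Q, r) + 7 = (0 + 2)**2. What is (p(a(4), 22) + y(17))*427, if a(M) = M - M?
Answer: 216489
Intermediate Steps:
a(M) = 0
p(Q, r) = -3 (p(Q, r) = -7 + (0 + 2)**2 = -7 + 2**2 = -7 + 4 = -3)
y(o) = 2*o*(-2 + o) (y(o) = (-2 + o)*(2*o) = 2*o*(-2 + o))
(p(a(4), 22) + y(17))*427 = (-3 + 2*17*(-2 + 17))*427 = (-3 + 2*17*15)*427 = (-3 + 510)*427 = 507*427 = 216489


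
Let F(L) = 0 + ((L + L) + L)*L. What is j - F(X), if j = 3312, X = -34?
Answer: -156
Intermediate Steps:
F(L) = 3*L² (F(L) = 0 + (2*L + L)*L = 0 + (3*L)*L = 0 + 3*L² = 3*L²)
j - F(X) = 3312 - 3*(-34)² = 3312 - 3*1156 = 3312 - 1*3468 = 3312 - 3468 = -156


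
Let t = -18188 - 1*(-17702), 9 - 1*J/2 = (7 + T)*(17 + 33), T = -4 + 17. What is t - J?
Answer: 1496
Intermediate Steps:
T = 13
J = -1982 (J = 18 - 2*(7 + 13)*(17 + 33) = 18 - 40*50 = 18 - 2*1000 = 18 - 2000 = -1982)
t = -486 (t = -18188 + 17702 = -486)
t - J = -486 - 1*(-1982) = -486 + 1982 = 1496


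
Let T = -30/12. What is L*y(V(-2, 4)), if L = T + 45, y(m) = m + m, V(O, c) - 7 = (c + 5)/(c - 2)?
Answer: 1955/2 ≈ 977.50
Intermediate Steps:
V(O, c) = 7 + (5 + c)/(-2 + c) (V(O, c) = 7 + (c + 5)/(c - 2) = 7 + (5 + c)/(-2 + c))
y(m) = 2*m
T = -5/2 (T = -30*1/12 = -5/2 ≈ -2.5000)
L = 85/2 (L = -5/2 + 45 = 85/2 ≈ 42.500)
L*y(V(-2, 4)) = 85*(2*((-9 + 8*4)/(-2 + 4)))/2 = 85*(2*((-9 + 32)/2))/2 = 85*(2*((½)*23))/2 = 85*(2*(23/2))/2 = (85/2)*23 = 1955/2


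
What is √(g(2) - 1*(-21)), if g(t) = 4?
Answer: 5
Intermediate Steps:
√(g(2) - 1*(-21)) = √(4 - 1*(-21)) = √(4 + 21) = √25 = 5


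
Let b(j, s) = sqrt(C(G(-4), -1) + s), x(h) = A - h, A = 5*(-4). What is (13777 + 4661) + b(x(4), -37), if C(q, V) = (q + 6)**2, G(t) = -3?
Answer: 18438 + 2*I*sqrt(7) ≈ 18438.0 + 5.2915*I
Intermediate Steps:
C(q, V) = (6 + q)**2
A = -20
x(h) = -20 - h
b(j, s) = sqrt(9 + s) (b(j, s) = sqrt((6 - 3)**2 + s) = sqrt(3**2 + s) = sqrt(9 + s))
(13777 + 4661) + b(x(4), -37) = (13777 + 4661) + sqrt(9 - 37) = 18438 + sqrt(-28) = 18438 + 2*I*sqrt(7)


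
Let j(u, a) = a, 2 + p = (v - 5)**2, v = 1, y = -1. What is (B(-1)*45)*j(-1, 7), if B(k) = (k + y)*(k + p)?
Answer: -8190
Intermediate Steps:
p = 14 (p = -2 + (1 - 5)**2 = -2 + (-4)**2 = -2 + 16 = 14)
B(k) = (-1 + k)*(14 + k) (B(k) = (k - 1)*(k + 14) = (-1 + k)*(14 + k))
(B(-1)*45)*j(-1, 7) = ((-14 + (-1)**2 + 13*(-1))*45)*7 = ((-14 + 1 - 13)*45)*7 = -26*45*7 = -1170*7 = -8190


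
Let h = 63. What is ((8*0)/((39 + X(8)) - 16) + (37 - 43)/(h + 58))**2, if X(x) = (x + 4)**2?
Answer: 36/14641 ≈ 0.0024588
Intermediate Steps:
X(x) = (4 + x)**2
((8*0)/((39 + X(8)) - 16) + (37 - 43)/(h + 58))**2 = ((8*0)/((39 + (4 + 8)**2) - 16) + (37 - 43)/(63 + 58))**2 = (0/((39 + 12**2) - 16) - 6/121)**2 = (0/((39 + 144) - 16) - 6*1/121)**2 = (0/(183 - 16) - 6/121)**2 = (0/167 - 6/121)**2 = (0*(1/167) - 6/121)**2 = (0 - 6/121)**2 = (-6/121)**2 = 36/14641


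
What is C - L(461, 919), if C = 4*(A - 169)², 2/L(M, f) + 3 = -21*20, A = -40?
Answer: 73908254/423 ≈ 1.7472e+5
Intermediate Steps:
L(M, f) = -2/423 (L(M, f) = 2/(-3 - 21*20) = 2/(-3 - 420) = 2/(-423) = 2*(-1/423) = -2/423)
C = 174724 (C = 4*(-40 - 169)² = 4*(-209)² = 4*43681 = 174724)
C - L(461, 919) = 174724 - 1*(-2/423) = 174724 + 2/423 = 73908254/423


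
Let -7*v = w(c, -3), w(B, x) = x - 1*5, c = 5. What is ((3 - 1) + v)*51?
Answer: 1122/7 ≈ 160.29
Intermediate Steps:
w(B, x) = -5 + x (w(B, x) = x - 5 = -5 + x)
v = 8/7 (v = -(-5 - 3)/7 = -⅐*(-8) = 8/7 ≈ 1.1429)
((3 - 1) + v)*51 = ((3 - 1) + 8/7)*51 = (2 + 8/7)*51 = (22/7)*51 = 1122/7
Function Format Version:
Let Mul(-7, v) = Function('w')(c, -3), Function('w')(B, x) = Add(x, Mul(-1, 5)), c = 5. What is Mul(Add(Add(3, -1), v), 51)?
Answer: Rational(1122, 7) ≈ 160.29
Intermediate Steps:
Function('w')(B, x) = Add(-5, x) (Function('w')(B, x) = Add(x, -5) = Add(-5, x))
v = Rational(8, 7) (v = Mul(Rational(-1, 7), Add(-5, -3)) = Mul(Rational(-1, 7), -8) = Rational(8, 7) ≈ 1.1429)
Mul(Add(Add(3, -1), v), 51) = Mul(Add(Add(3, -1), Rational(8, 7)), 51) = Mul(Add(2, Rational(8, 7)), 51) = Mul(Rational(22, 7), 51) = Rational(1122, 7)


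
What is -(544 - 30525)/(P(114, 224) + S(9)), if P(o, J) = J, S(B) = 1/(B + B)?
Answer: 539658/4033 ≈ 133.81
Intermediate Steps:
S(B) = 1/(2*B)
-(544 - 30525)/(P(114, 224) + S(9)) = -(544 - 30525)/(224 + (1/2)/9) = -(-29981)/(224 + (1/2)*(1/9)) = -(-29981)/(224 + 1/18) = -(-29981)/4033/18 = -(-29981)*18/4033 = -1*(-539658/4033) = 539658/4033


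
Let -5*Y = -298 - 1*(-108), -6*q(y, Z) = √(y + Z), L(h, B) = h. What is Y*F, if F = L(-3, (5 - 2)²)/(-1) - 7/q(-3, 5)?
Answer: 114 + 798*√2 ≈ 1242.5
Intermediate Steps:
q(y, Z) = -√(Z + y)/6 (q(y, Z) = -√(y + Z)/6 = -√(Z + y)/6)
F = 3 + 21*√2 (F = -3/(-1) - 7*(-6/√(5 - 3)) = -3*(-1) - 7*(-3*√2) = 3 - (-21)*√2 = 3 + 21*√2 ≈ 32.698)
Y = 38 (Y = -(-298 - 1*(-108))/5 = -(-298 + 108)/5 = -⅕*(-190) = 38)
Y*F = 38*(3 + 21*√2) = 114 + 798*√2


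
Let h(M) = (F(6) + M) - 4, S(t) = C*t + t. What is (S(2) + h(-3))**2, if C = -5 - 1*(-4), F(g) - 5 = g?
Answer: 16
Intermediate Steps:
F(g) = 5 + g
C = -1 (C = -5 + 4 = -1)
S(t) = 0 (S(t) = -t + t = 0)
h(M) = 7 + M (h(M) = ((5 + 6) + M) - 4 = (11 + M) - 4 = 7 + M)
(S(2) + h(-3))**2 = (0 + (7 - 3))**2 = (0 + 4)**2 = 4**2 = 16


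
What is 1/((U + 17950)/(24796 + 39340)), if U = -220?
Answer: 32068/8865 ≈ 3.6174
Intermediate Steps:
1/((U + 17950)/(24796 + 39340)) = 1/((-220 + 17950)/(24796 + 39340)) = 1/(17730/64136) = 1/(17730*(1/64136)) = 1/(8865/32068) = 32068/8865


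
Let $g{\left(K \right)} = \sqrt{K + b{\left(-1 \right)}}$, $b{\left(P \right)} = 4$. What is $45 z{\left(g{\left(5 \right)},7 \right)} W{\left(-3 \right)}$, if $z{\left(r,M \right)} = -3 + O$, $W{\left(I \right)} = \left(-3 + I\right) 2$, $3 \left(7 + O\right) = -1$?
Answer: $5580$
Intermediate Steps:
$O = - \frac{22}{3}$ ($O = -7 + \frac{1}{3} \left(-1\right) = -7 - \frac{1}{3} = - \frac{22}{3} \approx -7.3333$)
$W{\left(I \right)} = -6 + 2 I$
$g{\left(K \right)} = \sqrt{4 + K}$ ($g{\left(K \right)} = \sqrt{K + 4} = \sqrt{4 + K}$)
$z{\left(r,M \right)} = - \frac{31}{3}$ ($z{\left(r,M \right)} = -3 - \frac{22}{3} = - \frac{31}{3}$)
$45 z{\left(g{\left(5 \right)},7 \right)} W{\left(-3 \right)} = 45 \left(- \frac{31}{3}\right) \left(-6 + 2 \left(-3\right)\right) = - 465 \left(-6 - 6\right) = \left(-465\right) \left(-12\right) = 5580$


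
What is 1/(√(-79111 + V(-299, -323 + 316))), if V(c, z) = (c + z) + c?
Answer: -I*√19929/39858 ≈ -0.0035418*I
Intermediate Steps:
V(c, z) = z + 2*c
1/(√(-79111 + V(-299, -323 + 316))) = 1/(√(-79111 + ((-323 + 316) + 2*(-299)))) = 1/(√(-79111 + (-7 - 598))) = 1/(√(-79111 - 605)) = 1/(√(-79716)) = 1/(2*I*√19929) = -I*√19929/39858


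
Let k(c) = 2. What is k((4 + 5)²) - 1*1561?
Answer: -1559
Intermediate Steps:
k((4 + 5)²) - 1*1561 = 2 - 1*1561 = 2 - 1561 = -1559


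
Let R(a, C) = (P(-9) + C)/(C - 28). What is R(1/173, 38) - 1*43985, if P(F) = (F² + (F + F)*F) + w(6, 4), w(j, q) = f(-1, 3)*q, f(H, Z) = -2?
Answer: -439577/10 ≈ -43958.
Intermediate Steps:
w(j, q) = -2*q
P(F) = -8 + 3*F² (P(F) = (F² + (F + F)*F) - 2*4 = (F² + (2*F)*F) - 8 = (F² + 2*F²) - 8 = 3*F² - 8 = -8 + 3*F²)
R(a, C) = (235 + C)/(-28 + C) (R(a, C) = ((-8 + 3*(-9)²) + C)/(C - 28) = ((-8 + 3*81) + C)/(-28 + C) = ((-8 + 243) + C)/(-28 + C) = (235 + C)/(-28 + C))
R(1/173, 38) - 1*43985 = (235 + 38)/(-28 + 38) - 1*43985 = 273/10 - 43985 = -439577/10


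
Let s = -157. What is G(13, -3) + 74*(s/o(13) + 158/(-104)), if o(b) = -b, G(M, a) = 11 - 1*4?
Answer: 20495/26 ≈ 788.27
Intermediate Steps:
G(M, a) = 7 (G(M, a) = 11 - 4 = 7)
G(13, -3) + 74*(s/o(13) + 158/(-104)) = 7 + 74*(-157/((-1*13)) + 158/(-104)) = 7 + 74*(-157/(-13) + 158*(-1/104)) = 7 + 74*(-157*(-1/13) - 79/52) = 7 + 74*(157/13 - 79/52) = 7 + 74*(549/52) = 7 + 20313/26 = 20495/26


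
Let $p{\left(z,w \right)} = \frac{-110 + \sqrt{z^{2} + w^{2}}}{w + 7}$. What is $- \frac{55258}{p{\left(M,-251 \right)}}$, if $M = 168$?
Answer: $\frac{296624944}{15825} + \frac{13482952 \sqrt{3649}}{15825} \approx 70211.0$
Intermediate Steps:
$p{\left(z,w \right)} = \frac{-110 + \sqrt{w^{2} + z^{2}}}{7 + w}$
$- \frac{55258}{p{\left(M,-251 \right)}} = - \frac{55258}{\frac{1}{7 - 251} \left(-110 + \sqrt{\left(-251\right)^{2} + 168^{2}}\right)} = - \frac{55258}{\frac{1}{-244} \left(-110 + \sqrt{63001 + 28224}\right)} = - \frac{55258}{\left(- \frac{1}{244}\right) \left(-110 + \sqrt{91225}\right)} = - \frac{55258}{\left(- \frac{1}{244}\right) \left(-110 + 5 \sqrt{3649}\right)} = - \frac{55258}{\frac{55}{122} - \frac{5 \sqrt{3649}}{244}}$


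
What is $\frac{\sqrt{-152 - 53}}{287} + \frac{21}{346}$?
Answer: $\frac{21}{346} + \frac{i \sqrt{205}}{287} \approx 0.060694 + 0.049888 i$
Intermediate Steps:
$\frac{\sqrt{-152 - 53}}{287} + \frac{21}{346} = \sqrt{-205} \cdot \frac{1}{287} + 21 \cdot \frac{1}{346} = i \sqrt{205} \cdot \frac{1}{287} + \frac{21}{346} = \frac{i \sqrt{205}}{287} + \frac{21}{346} = \frac{21}{346} + \frac{i \sqrt{205}}{287}$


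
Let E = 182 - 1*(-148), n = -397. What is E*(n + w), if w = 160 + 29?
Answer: -68640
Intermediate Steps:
w = 189
E = 330 (E = 182 + 148 = 330)
E*(n + w) = 330*(-397 + 189) = 330*(-208) = -68640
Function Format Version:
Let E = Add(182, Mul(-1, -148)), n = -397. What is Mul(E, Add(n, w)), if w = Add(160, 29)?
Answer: -68640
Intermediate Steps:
w = 189
E = 330 (E = Add(182, 148) = 330)
Mul(E, Add(n, w)) = Mul(330, Add(-397, 189)) = Mul(330, -208) = -68640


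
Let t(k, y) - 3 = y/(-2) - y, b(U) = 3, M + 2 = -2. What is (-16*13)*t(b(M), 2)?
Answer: 0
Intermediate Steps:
M = -4 (M = -2 - 2 = -4)
t(k, y) = 3 - 3*y/2 (t(k, y) = 3 + (y/(-2) - y) = 3 + (y*(-½) - y) = 3 + (-y/2 - y) = 3 - 3*y/2)
(-16*13)*t(b(M), 2) = (-16*13)*(3 - 3/2*2) = -208*(3 - 3) = -208*0 = 0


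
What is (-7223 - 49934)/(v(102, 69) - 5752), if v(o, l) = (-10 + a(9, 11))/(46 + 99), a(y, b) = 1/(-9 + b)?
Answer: 16575530/1668099 ≈ 9.9368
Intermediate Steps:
v(o, l) = -19/290 (v(o, l) = (-10 + 1/(-9 + 11))/(46 + 99) = (-10 + 1/2)/145 = (-10 + ½)*(1/145) = -19/2*1/145 = -19/290)
(-7223 - 49934)/(v(102, 69) - 5752) = (-7223 - 49934)/(-19/290 - 5752) = -57157/(-1668099/290) = -57157*(-290/1668099) = 16575530/1668099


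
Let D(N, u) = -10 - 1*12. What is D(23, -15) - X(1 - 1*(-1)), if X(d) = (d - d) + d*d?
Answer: -26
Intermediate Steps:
D(N, u) = -22 (D(N, u) = -10 - 12 = -22)
X(d) = d² (X(d) = 0 + d² = d²)
D(23, -15) - X(1 - 1*(-1)) = -22 - (1 - 1*(-1))² = -22 - (1 + 1)² = -22 - 1*2² = -22 - 1*4 = -22 - 4 = -26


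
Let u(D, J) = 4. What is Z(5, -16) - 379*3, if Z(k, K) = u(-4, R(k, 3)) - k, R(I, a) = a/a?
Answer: -1138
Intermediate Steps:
R(I, a) = 1
Z(k, K) = 4 - k
Z(5, -16) - 379*3 = (4 - 1*5) - 379*3 = (4 - 5) - 1137 = -1 - 1137 = -1138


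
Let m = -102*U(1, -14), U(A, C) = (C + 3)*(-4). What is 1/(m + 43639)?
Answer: 1/39151 ≈ 2.5542e-5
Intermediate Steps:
U(A, C) = -12 - 4*C (U(A, C) = (3 + C)*(-4) = -12 - 4*C)
m = -4488 (m = -102*(-12 - 4*(-14)) = -102*(-12 + 56) = -102*44 = -4488)
1/(m + 43639) = 1/(-4488 + 43639) = 1/39151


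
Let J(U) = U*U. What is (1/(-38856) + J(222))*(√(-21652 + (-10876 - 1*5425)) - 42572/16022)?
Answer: -20381122593229/155637708 + 1914979103*I*√4217/12952 ≈ -1.3095e+5 + 9.6013e+6*I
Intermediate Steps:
J(U) = U²
(1/(-38856) + J(222))*(√(-21652 + (-10876 - 1*5425)) - 42572/16022) = (1/(-38856) + 222²)*(√(-21652 + (-10876 - 1*5425)) - 42572/16022) = (-1/38856 + 49284)*(√(-21652 + (-10876 - 5425)) - 42572*1/16022) = 1914979103*(√(-21652 - 16301) - 21286/8011)/38856 = 1914979103*(√(-37953) - 21286/8011)/38856 = 1914979103*(3*I*√4217 - 21286/8011)/38856 = 1914979103*(-21286/8011 + 3*I*√4217)/38856 = -20381122593229/155637708 + 1914979103*I*√4217/12952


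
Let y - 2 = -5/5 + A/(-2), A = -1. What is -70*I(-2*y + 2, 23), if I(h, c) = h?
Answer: 70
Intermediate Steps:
y = 3/2 (y = 2 + (-5/5 - 1/(-2)) = 2 + (-5*⅕ - 1*(-½)) = 2 + (-1 + ½) = 2 - ½ = 3/2 ≈ 1.5000)
-70*I(-2*y + 2, 23) = -70*(-2*3/2 + 2) = -70*(-3 + 2) = -70*(-1) = 70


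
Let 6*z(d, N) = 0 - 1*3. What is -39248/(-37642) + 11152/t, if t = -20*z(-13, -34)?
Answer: 9549456/8555 ≈ 1116.2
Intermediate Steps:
z(d, N) = -½ (z(d, N) = (0 - 1*3)/6 = (0 - 3)/6 = (⅙)*(-3) = -½)
t = 10 (t = -20*(-½) = 10)
-39248/(-37642) + 11152/t = -39248/(-37642) + 11152/10 = -39248*(-1/37642) + 11152*(⅒) = 1784/1711 + 5576/5 = 9549456/8555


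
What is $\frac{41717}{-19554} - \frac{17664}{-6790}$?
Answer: $\frac{31071713}{66385830} \approx 0.46805$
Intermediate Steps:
$\frac{41717}{-19554} - \frac{17664}{-6790} = 41717 \left(- \frac{1}{19554}\right) - - \frac{8832}{3395} = - \frac{41717}{19554} + \frac{8832}{3395} = \frac{31071713}{66385830}$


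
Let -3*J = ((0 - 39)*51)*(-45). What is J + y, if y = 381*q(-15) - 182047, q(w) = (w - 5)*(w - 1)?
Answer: -89962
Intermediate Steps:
q(w) = (-1 + w)*(-5 + w) (q(w) = (-5 + w)*(-1 + w) = (-1 + w)*(-5 + w))
J = -29835 (J = -(0 - 39)*51*(-45)/3 = -(-39*51)*(-45)/3 = -(-663)*(-45) = -1/3*89505 = -29835)
y = -60127 (y = 381*(5 + (-15)**2 - 6*(-15)) - 182047 = 381*(5 + 225 + 90) - 182047 = 381*320 - 182047 = 121920 - 182047 = -60127)
J + y = -29835 - 60127 = -89962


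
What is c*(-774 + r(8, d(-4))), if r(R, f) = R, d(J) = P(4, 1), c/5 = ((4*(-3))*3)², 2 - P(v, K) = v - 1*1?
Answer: -4963680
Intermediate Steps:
P(v, K) = 3 - v (P(v, K) = 2 - (v - 1*1) = 2 - (v - 1) = 2 - (-1 + v) = 2 + (1 - v) = 3 - v)
c = 6480 (c = 5*((4*(-3))*3)² = 5*(-12*3)² = 5*(-36)² = 5*1296 = 6480)
d(J) = -1 (d(J) = 3 - 1*4 = 3 - 4 = -1)
c*(-774 + r(8, d(-4))) = 6480*(-774 + 8) = 6480*(-766) = -4963680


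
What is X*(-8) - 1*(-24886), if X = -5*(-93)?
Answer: 21166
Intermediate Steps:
X = 465
X*(-8) - 1*(-24886) = 465*(-8) - 1*(-24886) = -3720 + 24886 = 21166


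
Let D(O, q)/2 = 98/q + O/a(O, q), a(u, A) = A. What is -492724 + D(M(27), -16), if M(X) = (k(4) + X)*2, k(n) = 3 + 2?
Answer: -1970977/4 ≈ -4.9274e+5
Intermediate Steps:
k(n) = 5
M(X) = 10 + 2*X (M(X) = (5 + X)*2 = 10 + 2*X)
D(O, q) = 196/q + 2*O/q (D(O, q) = 2*(98/q + O/q) = 196/q + 2*O/q)
-492724 + D(M(27), -16) = -492724 + 2*(98 + (10 + 2*27))/(-16) = -492724 + 2*(-1/16)*(98 + (10 + 54)) = -492724 + 2*(-1/16)*(98 + 64) = -492724 + 2*(-1/16)*162 = -492724 - 81/4 = -1970977/4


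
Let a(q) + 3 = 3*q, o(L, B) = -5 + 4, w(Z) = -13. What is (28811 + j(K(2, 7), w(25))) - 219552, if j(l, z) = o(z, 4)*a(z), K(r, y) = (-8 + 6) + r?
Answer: -190699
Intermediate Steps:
o(L, B) = -1
K(r, y) = -2 + r
a(q) = -3 + 3*q
j(l, z) = 3 - 3*z (j(l, z) = -(-3 + 3*z) = 3 - 3*z)
(28811 + j(K(2, 7), w(25))) - 219552 = (28811 + (3 - 3*(-13))) - 219552 = (28811 + (3 + 39)) - 219552 = (28811 + 42) - 219552 = 28853 - 219552 = -190699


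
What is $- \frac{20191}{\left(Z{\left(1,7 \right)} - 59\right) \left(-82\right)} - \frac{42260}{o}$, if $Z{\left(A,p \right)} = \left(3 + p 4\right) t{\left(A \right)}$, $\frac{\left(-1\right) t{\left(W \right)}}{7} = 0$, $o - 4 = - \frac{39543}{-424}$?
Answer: $- \frac{87521101769}{199514282} \approx -438.67$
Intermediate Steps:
$o = \frac{41239}{424}$ ($o = 4 - \frac{39543}{-424} = 4 - - \frac{39543}{424} = 4 + \frac{39543}{424} = \frac{41239}{424} \approx 97.262$)
$t{\left(W \right)} = 0$ ($t{\left(W \right)} = \left(-7\right) 0 = 0$)
$Z{\left(A,p \right)} = 0$ ($Z{\left(A,p \right)} = \left(3 + p 4\right) 0 = \left(3 + 4 p\right) 0 = 0$)
$- \frac{20191}{\left(Z{\left(1,7 \right)} - 59\right) \left(-82\right)} - \frac{42260}{o} = - \frac{20191}{\left(0 - 59\right) \left(-82\right)} - \frac{42260}{\frac{41239}{424}} = - \frac{20191}{\left(-59\right) \left(-82\right)} - \frac{17918240}{41239} = - \frac{20191}{4838} - \frac{17918240}{41239} = - \frac{87521101769}{199514282}$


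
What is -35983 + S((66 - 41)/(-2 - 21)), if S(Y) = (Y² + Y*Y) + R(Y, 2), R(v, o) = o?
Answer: -19032699/529 ≈ -35979.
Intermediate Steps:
S(Y) = 2 + 2*Y² (S(Y) = (Y² + Y*Y) + 2 = (Y² + Y²) + 2 = 2*Y² + 2 = 2 + 2*Y²)
-35983 + S((66 - 41)/(-2 - 21)) = -35983 + (2 + 2*((66 - 41)/(-2 - 21))²) = -35983 + (2 + 2*(25/(-23))²) = -35983 + (2 + 2*(25*(-1/23))²) = -35983 + (2 + 2*(-25/23)²) = -35983 + (2 + 2*(625/529)) = -35983 + (2 + 1250/529) = -35983 + 2308/529 = -19032699/529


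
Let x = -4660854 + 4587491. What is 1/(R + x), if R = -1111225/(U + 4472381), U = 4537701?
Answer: -9010082/661007756991 ≈ -1.3631e-5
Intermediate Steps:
x = -73363
R = -1111225/9010082 (R = -1111225/(4537701 + 4472381) = -1111225/9010082 ≈ -0.12333)
1/(R + x) = 1/(-1111225/9010082 - 73363) = 1/(-661007756991/9010082) = -9010082/661007756991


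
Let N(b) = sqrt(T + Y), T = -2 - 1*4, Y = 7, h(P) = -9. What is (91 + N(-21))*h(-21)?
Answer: -828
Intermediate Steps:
T = -6 (T = -2 - 4 = -6)
N(b) = 1 (N(b) = sqrt(-6 + 7) = sqrt(1) = 1)
(91 + N(-21))*h(-21) = (91 + 1)*(-9) = 92*(-9) = -828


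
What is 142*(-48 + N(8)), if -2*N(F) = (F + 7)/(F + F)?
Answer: -110121/16 ≈ -6882.6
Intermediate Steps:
N(F) = -(7 + F)/(4*F) (N(F) = -(F + 7)/(2*(F + F)) = -(7 + F)/(2*(2*F)) = -(7 + F)*1/(2*F)/2 = -(7 + F)/(4*F))
142*(-48 + N(8)) = 142*(-48 + (¼)*(-7 - 1*8)/8) = 142*(-48 + (¼)*(⅛)*(-7 - 8)) = 142*(-48 + (¼)*(⅛)*(-15)) = 142*(-48 - 15/32) = 142*(-1551/32) = -110121/16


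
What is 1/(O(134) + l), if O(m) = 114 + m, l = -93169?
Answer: -1/92921 ≈ -1.0762e-5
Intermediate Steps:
1/(O(134) + l) = 1/((114 + 134) - 93169) = 1/(248 - 93169) = 1/(-92921) = -1/92921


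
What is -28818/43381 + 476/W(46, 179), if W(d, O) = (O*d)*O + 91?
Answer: -42456419830/63942596237 ≈ -0.66398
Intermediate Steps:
W(d, O) = 91 + d*O² (W(d, O) = d*O² + 91 = 91 + d*O²)
-28818/43381 + 476/W(46, 179) = -28818/43381 + 476/(91 + 46*179²) = -28818*1/43381 + 476/(91 + 46*32041) = -28818/43381 + 476/(91 + 1473886) = -28818/43381 + 476/1473977 = -42456419830/63942596237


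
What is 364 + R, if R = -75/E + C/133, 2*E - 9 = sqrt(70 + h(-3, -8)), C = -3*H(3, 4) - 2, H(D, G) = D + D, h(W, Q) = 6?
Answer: 12482/133 + 60*sqrt(19) ≈ 355.38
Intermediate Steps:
H(D, G) = 2*D
C = -20 (C = -6*3 - 2 = -3*6 - 2 = -18 - 2 = -20)
E = 9/2 + sqrt(19) (E = 9/2 + sqrt(70 + 6)/2 = 9/2 + sqrt(76)/2 = 9/2 + (2*sqrt(19))/2 = 9/2 + sqrt(19) ≈ 8.8589)
R = -20/133 - 75/(9/2 + sqrt(19)) (R = -75/(9/2 + sqrt(19)) - 20/133 = -20/133 - 75/(9/2 + sqrt(19)) ≈ -8.6164)
364 + R = 364 + (-35930/133 + 60*sqrt(19)) = 12482/133 + 60*sqrt(19)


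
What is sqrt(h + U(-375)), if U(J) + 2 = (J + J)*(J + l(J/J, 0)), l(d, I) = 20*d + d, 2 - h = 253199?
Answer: sqrt(12301) ≈ 110.91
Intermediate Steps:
h = -253197 (h = 2 - 1*253199 = 2 - 253199 = -253197)
l(d, I) = 21*d
U(J) = -2 + 2*J*(21 + J) (U(J) = -2 + (J + J)*(J + 21*(J/J)) = -2 + (2*J)*(J + 21*1) = -2 + (2*J)*(J + 21) = -2 + (2*J)*(21 + J) = -2 + 2*J*(21 + J))
sqrt(h + U(-375)) = sqrt(-253197 + (-2 + 2*(-375)**2 + 42*(-375))) = sqrt(-253197 + (-2 + 2*140625 - 15750)) = sqrt(-253197 + (-2 + 281250 - 15750)) = sqrt(-253197 + 265498) = sqrt(12301)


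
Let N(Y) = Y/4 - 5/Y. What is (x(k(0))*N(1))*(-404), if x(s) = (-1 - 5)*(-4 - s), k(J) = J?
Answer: 46056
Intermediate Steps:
N(Y) = -5/Y + Y/4 (N(Y) = Y*(1/4) - 5/Y = Y/4 - 5/Y = -5/Y + Y/4)
x(s) = 24 + 6*s (x(s) = -6*(-4 - s) = 24 + 6*s)
(x(k(0))*N(1))*(-404) = ((24 + 6*0)*(-5/1 + (1/4)*1))*(-404) = ((24 + 0)*(-5*1 + 1/4))*(-404) = (24*(-5 + 1/4))*(-404) = (24*(-19/4))*(-404) = -114*(-404) = 46056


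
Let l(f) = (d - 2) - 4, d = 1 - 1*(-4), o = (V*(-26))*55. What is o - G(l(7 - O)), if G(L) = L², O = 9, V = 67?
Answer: -95811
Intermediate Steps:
o = -95810 (o = (67*(-26))*55 = -1742*55 = -95810)
d = 5 (d = 1 + 4 = 5)
l(f) = -1 (l(f) = (5 - 2) - 4 = 3 - 4 = -1)
o - G(l(7 - O)) = -95810 - 1*(-1)² = -95810 - 1*1 = -95810 - 1 = -95811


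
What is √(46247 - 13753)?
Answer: √32494 ≈ 180.26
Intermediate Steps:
√(46247 - 13753) = √32494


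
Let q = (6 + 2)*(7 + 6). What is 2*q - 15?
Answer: 193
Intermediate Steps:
q = 104 (q = 8*13 = 104)
2*q - 15 = 2*104 - 15 = 208 - 15 = 193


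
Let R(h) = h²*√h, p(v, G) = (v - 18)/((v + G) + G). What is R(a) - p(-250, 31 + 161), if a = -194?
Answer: 2 + 37636*I*√194 ≈ 2.0 + 5.2421e+5*I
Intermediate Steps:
p(v, G) = (-18 + v)/(v + 2*G) (p(v, G) = (-18 + v)/((G + v) + G) = (-18 + v)/(v + 2*G))
R(h) = h^(5/2)
R(a) - p(-250, 31 + 161) = (-194)^(5/2) - (-18 - 250)/(-250 + 2*(31 + 161)) = 37636*I*√194 - (-268)/(-250 + 2*192) = 37636*I*√194 - (-268)/(-250 + 384) = 37636*I*√194 - (-268)/134 = 37636*I*√194 - 1*(-2) = 37636*I*√194 + 2 = 2 + 37636*I*√194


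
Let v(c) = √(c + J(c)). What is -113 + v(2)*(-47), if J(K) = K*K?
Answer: -113 - 47*√6 ≈ -228.13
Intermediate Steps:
J(K) = K²
v(c) = √(c + c²)
-113 + v(2)*(-47) = -113 + √(2*(1 + 2))*(-47) = -113 + √(2*3)*(-47) = -113 + √6*(-47) = -113 - 47*√6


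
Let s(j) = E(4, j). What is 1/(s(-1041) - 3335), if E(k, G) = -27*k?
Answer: -1/3443 ≈ -0.00029044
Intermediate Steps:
s(j) = -108 (s(j) = -27*4 = -108)
1/(s(-1041) - 3335) = 1/(-108 - 3335) = 1/(-3443) = -1/3443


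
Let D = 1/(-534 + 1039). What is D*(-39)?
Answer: -39/505 ≈ -0.077228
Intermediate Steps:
D = 1/505 ≈ 0.0019802
D*(-39) = (1/505)*(-39) = -39/505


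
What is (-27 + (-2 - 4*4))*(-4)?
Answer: 180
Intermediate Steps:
(-27 + (-2 - 4*4))*(-4) = (-27 + (-2 - 16))*(-4) = (-27 - 18)*(-4) = -45*(-4) = 180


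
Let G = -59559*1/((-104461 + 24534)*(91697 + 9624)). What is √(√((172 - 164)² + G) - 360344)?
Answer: √(-23632151099030858187800216 + 8098283567*√4197261073144374550249)/8098283567 ≈ 600.28*I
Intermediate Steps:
G = 59559/8098283567 (G = -59559/(101321*(-79927)) = -59559/(-8098283567) = -59559*(-1/8098283567) = 59559/8098283567 ≈ 7.3545e-6)
√(√((172 - 164)² + G) - 360344) = √(√((172 - 164)² + 59559/8098283567) - 360344) = √(√(8² + 59559/8098283567) - 360344) = √(√(64 + 59559/8098283567) - 360344) = √(√(518290207847/8098283567) - 360344) = √(√4197261073144374550249/8098283567 - 360344) = √(-360344 + √4197261073144374550249/8098283567)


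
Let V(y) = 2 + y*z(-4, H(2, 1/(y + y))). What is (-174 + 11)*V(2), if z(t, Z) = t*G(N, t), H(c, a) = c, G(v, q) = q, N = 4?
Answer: -5542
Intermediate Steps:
z(t, Z) = t² (z(t, Z) = t*t = t²)
V(y) = 2 + 16*y (V(y) = 2 + y*(-4)² = 2 + y*16 = 2 + 16*y)
(-174 + 11)*V(2) = (-174 + 11)*(2 + 16*2) = -163*(2 + 32) = -163*34 = -5542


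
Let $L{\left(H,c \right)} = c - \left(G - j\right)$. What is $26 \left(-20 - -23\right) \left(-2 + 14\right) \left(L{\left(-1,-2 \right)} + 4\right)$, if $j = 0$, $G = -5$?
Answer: $6552$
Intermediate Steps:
$L{\left(H,c \right)} = 5 + c$ ($L{\left(H,c \right)} = c + \left(0 - -5\right) = c + \left(0 + 5\right) = c + 5 = 5 + c$)
$26 \left(-20 - -23\right) \left(-2 + 14\right) \left(L{\left(-1,-2 \right)} + 4\right) = 26 \left(-20 - -23\right) \left(-2 + 14\right) \left(\left(5 - 2\right) + 4\right) = 26 \left(-20 + 23\right) 12 \left(3 + 4\right) = 26 \cdot 3 \cdot 12 \cdot 7 = 78 \cdot 84 = 6552$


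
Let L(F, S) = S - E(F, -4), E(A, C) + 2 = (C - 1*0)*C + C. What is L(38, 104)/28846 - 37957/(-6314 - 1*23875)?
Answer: 548872694/435415947 ≈ 1.2606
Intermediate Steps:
E(A, C) = -2 + C + C² (E(A, C) = -2 + ((C - 1*0)*C + C) = -2 + ((C + 0)*C + C) = -2 + (C*C + C) = -2 + (C² + C) = -2 + (C + C²) = -2 + C + C²)
L(F, S) = -10 + S (L(F, S) = S - (-2 - 4 + (-4)²) = S - (-2 - 4 + 16) = S - 1*10 = S - 10 = -10 + S)
L(38, 104)/28846 - 37957/(-6314 - 1*23875) = (-10 + 104)/28846 - 37957/(-6314 - 1*23875) = 94*(1/28846) - 37957/(-6314 - 23875) = 47/14423 - 37957/(-30189) = 47/14423 - 37957*(-1/30189) = 47/14423 + 37957/30189 = 548872694/435415947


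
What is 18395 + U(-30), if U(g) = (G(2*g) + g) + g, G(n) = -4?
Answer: 18331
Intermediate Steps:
U(g) = -4 + 2*g (U(g) = (-4 + g) + g = -4 + 2*g)
18395 + U(-30) = 18395 + (-4 + 2*(-30)) = 18395 + (-4 - 60) = 18395 - 64 = 18331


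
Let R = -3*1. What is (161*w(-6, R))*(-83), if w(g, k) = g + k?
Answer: 120267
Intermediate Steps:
R = -3
(161*w(-6, R))*(-83) = (161*(-6 - 3))*(-83) = (161*(-9))*(-83) = -1449*(-83) = 120267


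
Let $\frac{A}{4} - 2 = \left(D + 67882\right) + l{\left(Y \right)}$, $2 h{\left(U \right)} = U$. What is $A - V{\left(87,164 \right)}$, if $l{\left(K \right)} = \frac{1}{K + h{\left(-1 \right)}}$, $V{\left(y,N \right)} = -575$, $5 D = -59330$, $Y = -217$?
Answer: $\frac{97721437}{435} \approx 2.2465 \cdot 10^{5}$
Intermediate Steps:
$h{\left(U \right)} = \frac{U}{2}$
$D = -11866$ ($D = \frac{1}{5} \left(-59330\right) = -11866$)
$l{\left(K \right)} = \frac{1}{- \frac{1}{2} + K}$ ($l{\left(K \right)} = \frac{1}{K + \frac{1}{2} \left(-1\right)} = \frac{1}{K - \frac{1}{2}} = \frac{1}{- \frac{1}{2} + K}$)
$A = \frac{97471312}{435}$ ($A = 8 + 4 \left(\left(-11866 + 67882\right) + \frac{2}{-1 + 2 \left(-217\right)}\right) = 8 + 4 \left(56016 + \frac{2}{-1 - 434}\right) = 8 + 4 \left(56016 + \frac{2}{-435}\right) = 8 + 4 \left(56016 + 2 \left(- \frac{1}{435}\right)\right) = 8 + 4 \left(56016 - \frac{2}{435}\right) = 8 + 4 \cdot \frac{24366958}{435} = 8 + \frac{97467832}{435} = \frac{97471312}{435} \approx 2.2407 \cdot 10^{5}$)
$A - V{\left(87,164 \right)} = \frac{97471312}{435} - -575 = \frac{97471312}{435} + 575 = \frac{97721437}{435}$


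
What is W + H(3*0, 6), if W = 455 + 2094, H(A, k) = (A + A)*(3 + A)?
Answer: 2549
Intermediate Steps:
H(A, k) = 2*A*(3 + A) (H(A, k) = (2*A)*(3 + A) = 2*A*(3 + A))
W = 2549
W + H(3*0, 6) = 2549 + 2*(3*0)*(3 + 3*0) = 2549 + 2*0*(3 + 0) = 2549 + 2*0*3 = 2549 + 0 = 2549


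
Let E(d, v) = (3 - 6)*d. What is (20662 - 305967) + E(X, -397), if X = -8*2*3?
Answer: -285161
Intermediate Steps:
X = -48 (X = -16*3 = -48)
E(d, v) = -3*d
(20662 - 305967) + E(X, -397) = (20662 - 305967) - 3*(-48) = -285305 + 144 = -285161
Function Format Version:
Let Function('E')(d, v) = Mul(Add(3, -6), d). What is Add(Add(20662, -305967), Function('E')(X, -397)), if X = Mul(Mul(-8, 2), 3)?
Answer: -285161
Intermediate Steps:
X = -48 (X = Mul(-16, 3) = -48)
Function('E')(d, v) = Mul(-3, d)
Add(Add(20662, -305967), Function('E')(X, -397)) = Add(Add(20662, -305967), Mul(-3, -48)) = Add(-285305, 144) = -285161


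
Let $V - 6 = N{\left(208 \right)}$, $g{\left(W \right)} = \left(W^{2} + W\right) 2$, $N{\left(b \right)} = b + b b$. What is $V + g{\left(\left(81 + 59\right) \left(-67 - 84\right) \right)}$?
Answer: $893800398$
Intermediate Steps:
$N{\left(b \right)} = b + b^{2}$
$g{\left(W \right)} = 2 W + 2 W^{2}$ ($g{\left(W \right)} = \left(W + W^{2}\right) 2 = 2 W + 2 W^{2}$)
$V = 43478$ ($V = 6 + 208 \left(1 + 208\right) = 6 + 208 \cdot 209 = 6 + 43472 = 43478$)
$V + g{\left(\left(81 + 59\right) \left(-67 - 84\right) \right)} = 43478 + 2 \left(81 + 59\right) \left(-67 - 84\right) \left(1 + \left(81 + 59\right) \left(-67 - 84\right)\right) = 43478 + 2 \cdot 140 \left(-151\right) \left(1 + 140 \left(-151\right)\right) = 43478 + 2 \left(-21140\right) \left(1 - 21140\right) = 43478 + 2 \left(-21140\right) \left(-21139\right) = 43478 + 893756920 = 893800398$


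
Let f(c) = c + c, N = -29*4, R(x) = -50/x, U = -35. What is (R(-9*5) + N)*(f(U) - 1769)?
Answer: 633842/3 ≈ 2.1128e+5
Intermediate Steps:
N = -116
f(c) = 2*c
(R(-9*5) + N)*(f(U) - 1769) = (-50/((-9*5)) - 116)*(2*(-35) - 1769) = (-50/(-45) - 116)*(-70 - 1769) = (-50*(-1/45) - 116)*(-1839) = (10/9 - 116)*(-1839) = -1034/9*(-1839) = 633842/3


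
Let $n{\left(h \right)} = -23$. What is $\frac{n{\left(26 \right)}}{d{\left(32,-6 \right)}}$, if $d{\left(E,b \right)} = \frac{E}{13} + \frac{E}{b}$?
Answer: $\frac{897}{112} \approx 8.0089$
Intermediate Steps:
$d{\left(E,b \right)} = \frac{E}{13} + \frac{E}{b}$ ($d{\left(E,b \right)} = E \frac{1}{13} + \frac{E}{b} = \frac{E}{13} + \frac{E}{b}$)
$\frac{n{\left(26 \right)}}{d{\left(32,-6 \right)}} = - \frac{23}{\frac{1}{13} \cdot 32 + \frac{32}{-6}} = - \frac{23}{\frac{32}{13} + 32 \left(- \frac{1}{6}\right)} = - \frac{23}{\frac{32}{13} - \frac{16}{3}} = - \frac{23}{- \frac{112}{39}} = \left(-23\right) \left(- \frac{39}{112}\right) = \frac{897}{112}$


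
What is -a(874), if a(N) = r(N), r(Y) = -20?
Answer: 20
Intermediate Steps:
a(N) = -20
-a(874) = -1*(-20) = 20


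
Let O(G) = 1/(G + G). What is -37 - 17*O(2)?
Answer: -165/4 ≈ -41.250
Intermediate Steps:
O(G) = 1/(2*G)
-37 - 17*O(2) = -37 - 17/(2*2) = -37 - 17*¼ = -37 - 17/4 = -165/4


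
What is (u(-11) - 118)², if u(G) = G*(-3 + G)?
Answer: 1296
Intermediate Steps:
(u(-11) - 118)² = (-11*(-3 - 11) - 118)² = (-11*(-14) - 118)² = (154 - 118)² = 36² = 1296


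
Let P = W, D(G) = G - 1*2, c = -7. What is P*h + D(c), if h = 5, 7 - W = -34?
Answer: 196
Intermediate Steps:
W = 41 (W = 7 - 1*(-34) = 7 + 34 = 41)
D(G) = -2 + G (D(G) = G - 2 = -2 + G)
P = 41
P*h + D(c) = 41*5 + (-2 - 7) = 205 - 9 = 196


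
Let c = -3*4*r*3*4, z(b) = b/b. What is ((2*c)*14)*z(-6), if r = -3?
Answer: 12096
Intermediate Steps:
z(b) = 1
c = 432 (c = -3*4*(-3)*3*4 = -(-36)*3*4 = -3*(-36)*4 = 108*4 = 432)
((2*c)*14)*z(-6) = ((2*432)*14)*1 = (864*14)*1 = 12096*1 = 12096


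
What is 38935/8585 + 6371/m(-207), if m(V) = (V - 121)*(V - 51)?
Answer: 669906095/145299408 ≈ 4.6105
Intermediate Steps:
m(V) = (-121 + V)*(-51 + V)
38935/8585 + 6371/m(-207) = 38935/8585 + 6371/(6171 + (-207)² - 172*(-207)) = 38935*(1/8585) + 6371/(6171 + 42849 + 35604) = 7787/1717 + 6371/84624 = 669906095/145299408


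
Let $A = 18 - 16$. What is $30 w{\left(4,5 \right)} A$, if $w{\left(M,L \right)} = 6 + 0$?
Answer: $360$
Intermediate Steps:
$w{\left(M,L \right)} = 6$
$A = 2$ ($A = 18 - 16 = 2$)
$30 w{\left(4,5 \right)} A = 30 \cdot 6 \cdot 2 = 180 \cdot 2 = 360$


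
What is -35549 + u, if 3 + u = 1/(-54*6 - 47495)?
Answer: -1700061089/47819 ≈ -35552.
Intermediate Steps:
u = -143458/47819 (u = -3 + 1/(-54*6 - 47495) = -3 + 1/(-324 - 47495) = -3 + 1/(-47819) = -3 - 1/47819 = -143458/47819 ≈ -3.0000)
-35549 + u = -35549 - 143458/47819 = -1700061089/47819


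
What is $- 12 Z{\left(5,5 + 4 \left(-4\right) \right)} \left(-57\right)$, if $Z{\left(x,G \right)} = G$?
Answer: $-7524$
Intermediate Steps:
$- 12 Z{\left(5,5 + 4 \left(-4\right) \right)} \left(-57\right) = - 12 \left(5 + 4 \left(-4\right)\right) \left(-57\right) = - 12 \left(5 - 16\right) \left(-57\right) = \left(-12\right) \left(-11\right) \left(-57\right) = 132 \left(-57\right) = -7524$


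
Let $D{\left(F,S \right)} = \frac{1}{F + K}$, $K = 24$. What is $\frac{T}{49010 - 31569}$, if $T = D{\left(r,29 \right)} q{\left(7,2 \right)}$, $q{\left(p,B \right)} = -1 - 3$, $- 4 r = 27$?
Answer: $- \frac{16}{1203429} \approx -1.3295 \cdot 10^{-5}$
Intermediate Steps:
$r = - \frac{27}{4}$ ($r = \left(- \frac{1}{4}\right) 27 = - \frac{27}{4} \approx -6.75$)
$q{\left(p,B \right)} = -4$ ($q{\left(p,B \right)} = -1 - 3 = -4$)
$D{\left(F,S \right)} = \frac{1}{24 + F}$ ($D{\left(F,S \right)} = \frac{1}{F + 24} = \frac{1}{24 + F}$)
$T = - \frac{16}{69}$ ($T = \frac{1}{24 - \frac{27}{4}} \left(-4\right) = \frac{1}{\frac{69}{4}} \left(-4\right) = \frac{4}{69} \left(-4\right) = - \frac{16}{69} \approx -0.23188$)
$\frac{T}{49010 - 31569} = - \frac{16}{69 \left(49010 - 31569\right)} = - \frac{16}{69 \cdot 17441} = \left(- \frac{16}{69}\right) \frac{1}{17441} = - \frac{16}{1203429}$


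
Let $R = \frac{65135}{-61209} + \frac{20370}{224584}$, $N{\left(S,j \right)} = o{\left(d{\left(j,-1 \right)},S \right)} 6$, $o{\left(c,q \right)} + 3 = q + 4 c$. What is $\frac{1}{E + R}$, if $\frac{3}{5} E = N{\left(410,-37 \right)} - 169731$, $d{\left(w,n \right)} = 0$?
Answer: $- \frac{6873281028}{1916380540547575} \approx -3.5866 \cdot 10^{-6}$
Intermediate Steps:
$o{\left(c,q \right)} = -3 + q + 4 c$ ($o{\left(c,q \right)} = -3 + \left(q + 4 c\right) = -3 + q + 4 c$)
$N{\left(S,j \right)} = -18 + 6 S$ ($N{\left(S,j \right)} = \left(-3 + S + 4 \cdot 0\right) 6 = \left(-3 + S + 0\right) 6 = \left(-3 + S\right) 6 = -18 + 6 S$)
$E = -278815$ ($E = \frac{5 \left(\left(-18 + 6 \cdot 410\right) - 169731\right)}{3} = \frac{5 \left(\left(-18 + 2460\right) - 169731\right)}{3} = \frac{5 \left(2442 - 169731\right)}{3} = \frac{5}{3} \left(-167289\right) = -278815$)
$R = - \frac{6690725755}{6873281028}$ ($R = 65135 \left(- \frac{1}{61209}\right) + 20370 \cdot \frac{1}{224584} = - \frac{65135}{61209} + \frac{10185}{112292} = - \frac{6690725755}{6873281028} \approx -0.97344$)
$\frac{1}{E + R} = \frac{1}{-278815 - \frac{6690725755}{6873281028}} = \frac{1}{- \frac{1916380540547575}{6873281028}} = - \frac{6873281028}{1916380540547575}$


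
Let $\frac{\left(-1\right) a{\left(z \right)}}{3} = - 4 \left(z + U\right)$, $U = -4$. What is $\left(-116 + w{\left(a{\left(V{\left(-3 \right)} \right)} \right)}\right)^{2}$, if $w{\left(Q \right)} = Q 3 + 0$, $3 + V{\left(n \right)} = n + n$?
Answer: $341056$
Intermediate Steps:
$V{\left(n \right)} = -3 + 2 n$ ($V{\left(n \right)} = -3 + \left(n + n\right) = -3 + 2 n$)
$a{\left(z \right)} = -48 + 12 z$ ($a{\left(z \right)} = - 3 \left(- 4 \left(z - 4\right)\right) = - 3 \left(- 4 \left(-4 + z\right)\right) = - 3 \left(16 - 4 z\right) = -48 + 12 z$)
$w{\left(Q \right)} = 3 Q$ ($w{\left(Q \right)} = 3 Q + 0 = 3 Q$)
$\left(-116 + w{\left(a{\left(V{\left(-3 \right)} \right)} \right)}\right)^{2} = \left(-116 + 3 \left(-48 + 12 \left(-3 + 2 \left(-3\right)\right)\right)\right)^{2} = \left(-116 + 3 \left(-48 + 12 \left(-3 - 6\right)\right)\right)^{2} = \left(-116 + 3 \left(-48 + 12 \left(-9\right)\right)\right)^{2} = \left(-116 + 3 \left(-48 - 108\right)\right)^{2} = \left(-116 + 3 \left(-156\right)\right)^{2} = \left(-116 - 468\right)^{2} = \left(-584\right)^{2} = 341056$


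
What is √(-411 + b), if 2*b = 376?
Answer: I*√223 ≈ 14.933*I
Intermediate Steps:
b = 188 (b = (½)*376 = 188)
√(-411 + b) = √(-411 + 188) = √(-223) = I*√223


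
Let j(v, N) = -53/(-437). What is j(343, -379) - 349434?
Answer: -152702605/437 ≈ -3.4943e+5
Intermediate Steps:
j(v, N) = 53/437 (j(v, N) = -53*(-1/437) = 53/437)
j(343, -379) - 349434 = 53/437 - 349434 = -152702605/437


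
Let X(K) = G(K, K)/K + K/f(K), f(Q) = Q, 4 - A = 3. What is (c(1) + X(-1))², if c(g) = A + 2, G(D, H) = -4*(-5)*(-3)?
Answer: 4096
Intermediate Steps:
A = 1 (A = 4 - 1*3 = 4 - 3 = 1)
G(D, H) = -60 (G(D, H) = 20*(-3) = -60)
X(K) = 1 - 60/K (X(K) = -60/K + K/K = -60/K + 1 = 1 - 60/K)
c(g) = 3 (c(g) = 1 + 2 = 3)
(c(1) + X(-1))² = (3 + (-60 - 1)/(-1))² = (3 - 1*(-61))² = (3 + 61)² = 64² = 4096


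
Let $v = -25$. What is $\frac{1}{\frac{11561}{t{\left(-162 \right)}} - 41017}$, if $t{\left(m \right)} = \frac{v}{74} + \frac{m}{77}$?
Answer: $- \frac{13913}{636544099} \approx -2.1857 \cdot 10^{-5}$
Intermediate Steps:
$t{\left(m \right)} = - \frac{25}{74} + \frac{m}{77}$
$\frac{1}{\frac{11561}{t{\left(-162 \right)}} - 41017} = \frac{1}{\frac{11561}{- \frac{25}{74} + \frac{1}{77} \left(-162\right)} - 41017} = \frac{1}{\frac{11561}{- \frac{25}{74} - \frac{162}{77}} - 41017} = \frac{1}{\frac{11561}{- \frac{13913}{5698}} - 41017} = \frac{1}{11561 \left(- \frac{5698}{13913}\right) - 41017} = \frac{1}{- \frac{65874578}{13913} - 41017} = \frac{1}{- \frac{636544099}{13913}} = - \frac{13913}{636544099}$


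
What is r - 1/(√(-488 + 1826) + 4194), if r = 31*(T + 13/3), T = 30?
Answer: 9359903822/8794149 + √1338/17588298 ≈ 1064.3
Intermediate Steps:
r = 3193/3 (r = 31*(30 + 13/3) = 31*(103/3) = 3193/3 ≈ 1064.3)
r - 1/(√(-488 + 1826) + 4194) = 3193/3 - 1/(√(-488 + 1826) + 4194) = 3193/3 - 1/(√1338 + 4194) = 3193/3 - 1/(4194 + √1338)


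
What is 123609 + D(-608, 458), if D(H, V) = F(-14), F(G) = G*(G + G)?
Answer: 124001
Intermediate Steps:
F(G) = 2*G² (F(G) = G*(2*G) = 2*G²)
D(H, V) = 392 (D(H, V) = 2*(-14)² = 2*196 = 392)
123609 + D(-608, 458) = 123609 + 392 = 124001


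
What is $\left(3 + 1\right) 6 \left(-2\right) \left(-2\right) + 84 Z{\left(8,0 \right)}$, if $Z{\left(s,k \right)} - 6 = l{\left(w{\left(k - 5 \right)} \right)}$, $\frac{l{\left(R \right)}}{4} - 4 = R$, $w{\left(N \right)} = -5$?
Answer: $264$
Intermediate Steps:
$l{\left(R \right)} = 16 + 4 R$
$Z{\left(s,k \right)} = 2$ ($Z{\left(s,k \right)} = 6 + \left(16 + 4 \left(-5\right)\right) = 6 + \left(16 - 20\right) = 6 - 4 = 2$)
$\left(3 + 1\right) 6 \left(-2\right) \left(-2\right) + 84 Z{\left(8,0 \right)} = \left(3 + 1\right) 6 \left(-2\right) \left(-2\right) + 84 \cdot 2 = 4 \cdot 6 \left(-2\right) \left(-2\right) + 168 = 24 \left(-2\right) \left(-2\right) + 168 = \left(-48\right) \left(-2\right) + 168 = 96 + 168 = 264$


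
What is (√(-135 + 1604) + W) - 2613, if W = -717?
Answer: -3330 + √1469 ≈ -3291.7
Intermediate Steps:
(√(-135 + 1604) + W) - 2613 = (√(-135 + 1604) - 717) - 2613 = (√1469 - 717) - 2613 = (-717 + √1469) - 2613 = -3330 + √1469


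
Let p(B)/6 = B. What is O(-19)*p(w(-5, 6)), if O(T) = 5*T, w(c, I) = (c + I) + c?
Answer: 2280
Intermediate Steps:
w(c, I) = I + 2*c (w(c, I) = (I + c) + c = I + 2*c)
p(B) = 6*B
O(-19)*p(w(-5, 6)) = (5*(-19))*(6*(6 + 2*(-5))) = -570*(6 - 10) = -570*(-4) = -95*(-24) = 2280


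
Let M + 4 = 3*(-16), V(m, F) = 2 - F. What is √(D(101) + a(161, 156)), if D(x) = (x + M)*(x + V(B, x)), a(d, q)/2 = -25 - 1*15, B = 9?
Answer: 3*√2 ≈ 4.2426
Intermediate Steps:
a(d, q) = -80 (a(d, q) = 2*(-25 - 1*15) = 2*(-25 - 15) = 2*(-40) = -80)
M = -52 (M = -4 + 3*(-16) = -4 - 48 = -52)
D(x) = -104 + 2*x (D(x) = (x - 52)*(x + (2 - x)) = (-52 + x)*2 = -104 + 2*x)
√(D(101) + a(161, 156)) = √((-104 + 2*101) - 80) = √((-104 + 202) - 80) = √(98 - 80) = √18 = 3*√2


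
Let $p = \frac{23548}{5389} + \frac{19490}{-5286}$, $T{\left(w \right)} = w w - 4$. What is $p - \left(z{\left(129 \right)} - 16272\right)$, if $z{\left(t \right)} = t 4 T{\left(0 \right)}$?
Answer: $\frac{261171698231}{14243127} \approx 18337.0$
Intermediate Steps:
$T{\left(w \right)} = -4 + w^{2}$ ($T{\left(w \right)} = w^{2} - 4 = -4 + w^{2}$)
$p = \frac{9721559}{14243127}$ ($p = 23548 \cdot \frac{1}{5389} + 19490 \left(- \frac{1}{5286}\right) = \frac{23548}{5389} - \frac{9745}{2643} = \frac{9721559}{14243127} \approx 0.68254$)
$z{\left(t \right)} = - 16 t$ ($z{\left(t \right)} = t 4 \left(-4 + 0^{2}\right) = 4 t \left(-4 + 0\right) = 4 t \left(-4\right) = - 16 t$)
$p - \left(z{\left(129 \right)} - 16272\right) = \frac{9721559}{14243127} - \left(\left(-16\right) 129 - 16272\right) = \frac{9721559}{14243127} - \left(-2064 - 16272\right) = \frac{9721559}{14243127} - -18336 = \frac{9721559}{14243127} + 18336 = \frac{261171698231}{14243127}$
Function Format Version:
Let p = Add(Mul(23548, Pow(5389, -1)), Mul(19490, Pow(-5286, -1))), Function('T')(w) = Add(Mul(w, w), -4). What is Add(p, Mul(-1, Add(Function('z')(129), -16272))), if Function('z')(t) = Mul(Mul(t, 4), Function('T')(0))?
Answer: Rational(261171698231, 14243127) ≈ 18337.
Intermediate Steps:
Function('T')(w) = Add(-4, Pow(w, 2)) (Function('T')(w) = Add(Pow(w, 2), -4) = Add(-4, Pow(w, 2)))
p = Rational(9721559, 14243127) (p = Add(Mul(23548, Rational(1, 5389)), Mul(19490, Rational(-1, 5286))) = Add(Rational(23548, 5389), Rational(-9745, 2643)) = Rational(9721559, 14243127) ≈ 0.68254)
Function('z')(t) = Mul(-16, t) (Function('z')(t) = Mul(Mul(t, 4), Add(-4, Pow(0, 2))) = Mul(Mul(4, t), Add(-4, 0)) = Mul(Mul(4, t), -4) = Mul(-16, t))
Add(p, Mul(-1, Add(Function('z')(129), -16272))) = Add(Rational(9721559, 14243127), Mul(-1, Add(Mul(-16, 129), -16272))) = Add(Rational(9721559, 14243127), Mul(-1, Add(-2064, -16272))) = Add(Rational(9721559, 14243127), Mul(-1, -18336)) = Add(Rational(9721559, 14243127), 18336) = Rational(261171698231, 14243127)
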